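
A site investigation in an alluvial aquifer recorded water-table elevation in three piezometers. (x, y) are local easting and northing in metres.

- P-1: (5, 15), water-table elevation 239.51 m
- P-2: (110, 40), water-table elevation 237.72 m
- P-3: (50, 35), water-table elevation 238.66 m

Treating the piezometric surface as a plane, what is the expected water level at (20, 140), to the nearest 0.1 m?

With h = a·x + b·y + c and P-1 as origin, the differences give:
  105·a + 25·b = -1.79
  45·a + 20·b = -0.85
Eliminate b (×20 and ×25, subtract): 975·a = -14.550 → a = ∂h/∂x = -0.01492
Back-substitute: b = ∂h/∂y = -0.008923.
h(20, 140) = 239.51 + (-0.01492)·(15) + (-0.008923)·(125) = 239.51 -0.224 -1.115 = 238.171 m.

238.2 m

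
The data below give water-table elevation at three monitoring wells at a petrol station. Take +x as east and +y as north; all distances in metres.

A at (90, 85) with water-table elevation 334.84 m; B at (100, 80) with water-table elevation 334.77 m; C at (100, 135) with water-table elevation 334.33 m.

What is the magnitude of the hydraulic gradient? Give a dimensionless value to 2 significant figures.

Taking A as reference: B−A = (10, -5, -0.07); C−A = (10, 50, -0.51).
Solve a·Δx + b·Δy = Δh: det = 10·50 − 10·(-5) = 550.
∂h/∂x = [(-0.07)·50 − (-0.51)·(-5)] / 550 = -0.01100
∂h/∂y = [10·(-0.51) − 10·(-0.07)] / 550 = -0.008000
|∇h| = √(-0.01100² + -0.008000²) = 0.0136

0.014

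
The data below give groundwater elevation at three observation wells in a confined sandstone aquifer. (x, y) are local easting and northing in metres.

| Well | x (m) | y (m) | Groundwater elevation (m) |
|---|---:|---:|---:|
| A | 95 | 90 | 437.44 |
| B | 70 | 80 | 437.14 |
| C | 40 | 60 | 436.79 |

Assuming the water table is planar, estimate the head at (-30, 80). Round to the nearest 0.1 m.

Three-point gradient (reference A): Δ to B = (-25, -10, -0.30), Δ to C = (-55, -30, -0.65).
∂h/∂x = +0.01250, ∂h/∂y = -0.001250 (det = 200).
h(-30, 80) = 437.44 + (+0.01250)·(-125) + (-0.001250)·(-10) = 437.44 -1.563 +0.013 = 435.890 m.

435.9 m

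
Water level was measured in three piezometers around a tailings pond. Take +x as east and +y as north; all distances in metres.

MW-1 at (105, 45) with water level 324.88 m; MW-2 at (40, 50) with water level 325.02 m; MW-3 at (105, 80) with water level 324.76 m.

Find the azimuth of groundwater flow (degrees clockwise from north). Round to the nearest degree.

035°

With h = a·x + b·y + c and MW-1 as origin, the differences give:
  (-65)·a + 5·b = +0.14
  0·a + 35·b = -0.12
Eliminate b (×35 and ×5, subtract): -2275·a = 5.500 → a = ∂h/∂x = -0.002418
Back-substitute: b = ∂h/∂y = -0.003429.
Flow direction (−∇h) has components (+0.002418 E, +0.003429 N).
Azimuth = atan2(E, N) = atan2(+0.002418, +0.003429) = 35.2° ≈ 035°.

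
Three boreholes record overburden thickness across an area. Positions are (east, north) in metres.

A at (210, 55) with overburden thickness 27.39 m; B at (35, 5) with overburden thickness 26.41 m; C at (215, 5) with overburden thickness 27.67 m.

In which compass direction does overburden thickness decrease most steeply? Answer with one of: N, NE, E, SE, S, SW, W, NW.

NW

Differences from A: to B (Δx, Δy, Δh) = (-175, -50, -0.98); to C = (5, -50, +0.28).
Solve a·Δx + b·Δy = Δd: det = (-175)·(-50) − 5·(-50) = 9000.
∂d/∂x = [(-0.98)·(-50) − (+0.28)·(-50)] / 9000 = +0.007000
∂d/∂y = [(-175)·(+0.28) − 5·(-0.98)] / 9000 = -0.004900
Steepest decrease is along −∇f = (-0.007000 E, +0.004900 N) → northwest.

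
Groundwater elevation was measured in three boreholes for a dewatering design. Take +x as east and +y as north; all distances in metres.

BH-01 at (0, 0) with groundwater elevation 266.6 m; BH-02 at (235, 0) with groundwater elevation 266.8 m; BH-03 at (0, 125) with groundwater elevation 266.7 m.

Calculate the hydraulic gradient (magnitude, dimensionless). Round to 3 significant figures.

0.00117

∂h/∂x = (266.8 − 266.6) / (235 − 0) = +0.0008511
∂h/∂y = (266.7 − 266.6) / (125 − 0) = +0.0008000
|∇h| = √(0.0008511² + 0.0008000²) = 0.001168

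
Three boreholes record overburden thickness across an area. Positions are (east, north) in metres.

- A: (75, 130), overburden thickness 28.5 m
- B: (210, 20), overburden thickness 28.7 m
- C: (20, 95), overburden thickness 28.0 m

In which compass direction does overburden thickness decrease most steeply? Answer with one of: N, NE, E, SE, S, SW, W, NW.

SW

Differences from A: to B (Δx, Δy, Δh) = (135, -110, +0.2); to C = (-55, -35, -0.5).
Solve a·Δx + b·Δy = Δd: det = 135·(-35) − (-55)·(-110) = -10775.
∂d/∂x = [(+0.2)·(-35) − (-0.5)·(-110)] / -10775 = +0.005754
∂d/∂y = [135·(-0.5) − (-55)·(+0.2)] / -10775 = +0.005244
Steepest decrease is along −∇f = (-0.005754 E, -0.005244 N) → southwest.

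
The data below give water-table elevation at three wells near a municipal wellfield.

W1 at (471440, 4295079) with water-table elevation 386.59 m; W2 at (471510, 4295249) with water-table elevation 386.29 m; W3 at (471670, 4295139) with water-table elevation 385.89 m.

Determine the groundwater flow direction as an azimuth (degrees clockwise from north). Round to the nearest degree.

With h = a·x + b·y + c and W1 as origin, the differences give:
  70·a + 170·b = -0.30
  230·a + 60·b = -0.70
Eliminate b (×60 and ×170, subtract): -34900·a = 101.000 → a = ∂h/∂x = -0.002894
Back-substitute: b = ∂h/∂y = -0.0005731.
Flow direction (−∇h) has components (+0.002894 E, +0.0005731 N).
Azimuth = atan2(E, N) = atan2(+0.002894, +0.0005731) = 78.8° ≈ 079°.

079°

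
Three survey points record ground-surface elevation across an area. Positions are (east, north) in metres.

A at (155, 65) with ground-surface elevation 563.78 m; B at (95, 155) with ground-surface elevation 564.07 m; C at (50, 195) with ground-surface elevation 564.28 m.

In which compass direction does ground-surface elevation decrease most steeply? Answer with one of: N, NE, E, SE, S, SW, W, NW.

Differences from A: to B (Δx, Δy, Δh) = (-60, 90, +0.29); to C = (-105, 130, +0.50).
Determinant of the coordinate differences = (-60)·130 − (-105)·90 = 1650.
∂z/∂x = [(+0.29)·130 − (+0.50)·90] / 1650 = -0.004424
∂z/∂y = [(-60)·(+0.50) − (-105)·(+0.29)] / 1650 = +0.0002727
Steepest decrease is along −∇f = (+0.004424 E, -0.0002727 N) → east.

E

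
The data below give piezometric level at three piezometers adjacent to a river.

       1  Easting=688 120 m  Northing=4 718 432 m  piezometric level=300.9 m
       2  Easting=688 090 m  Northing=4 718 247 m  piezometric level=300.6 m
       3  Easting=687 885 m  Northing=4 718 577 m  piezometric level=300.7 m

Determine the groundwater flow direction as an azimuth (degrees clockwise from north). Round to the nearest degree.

With h = a·x + b·y + c and 1 as origin, the differences give:
  (-30)·a + (-185)·b = -0.3
  (-235)·a + 145·b = -0.2
Eliminate b (×145 and ×(-185), subtract): -47825·a = -80.50 → a = ∂h/∂x = +0.001683
Back-substitute: b = ∂h/∂y = +0.001349.
Flow direction (−∇h) has components (-0.001683 E, -0.001349 N).
Azimuth = atan2(E, N) = atan2(-0.001683, -0.001349) = 231.3° ≈ 231°.

231°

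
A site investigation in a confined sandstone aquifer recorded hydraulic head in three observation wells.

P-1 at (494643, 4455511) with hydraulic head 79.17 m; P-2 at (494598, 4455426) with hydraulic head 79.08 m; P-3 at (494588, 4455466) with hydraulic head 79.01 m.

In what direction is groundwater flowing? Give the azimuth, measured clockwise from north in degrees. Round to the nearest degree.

Taking P-1 as reference: P-2−P-1 = (-45, -85, -0.09); P-3−P-1 = (-55, -45, -0.16).
Determinant of the coordinate differences = (-45)·(-45) − (-55)·(-85) = -2650.
∂h/∂x = [(-0.09)·(-45) − (-0.16)·(-85)] / -2650 = +0.003604
∂h/∂y = [(-45)·(-0.16) − (-55)·(-0.09)] / -2650 = -0.0008491
Flow direction (−∇h) has components (-0.003604 E, +0.0008491 N).
Azimuth = atan2(E, N) = atan2(-0.003604, +0.0008491) = 283.3° ≈ 283°.

283°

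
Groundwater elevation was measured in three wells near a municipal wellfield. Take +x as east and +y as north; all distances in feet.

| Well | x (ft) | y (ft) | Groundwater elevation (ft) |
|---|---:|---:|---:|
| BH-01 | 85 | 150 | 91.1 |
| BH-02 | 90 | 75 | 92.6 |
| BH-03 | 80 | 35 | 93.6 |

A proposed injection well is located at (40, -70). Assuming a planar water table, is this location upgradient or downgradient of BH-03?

upgradient

Taking BH-01 as reference: BH-02−BH-01 = (5, -75, +1.5); BH-03−BH-01 = (-5, -115, +2.5).
Solve a·Δx + b·Δy = Δh: det = 5·(-115) − (-5)·(-75) = -950.
∂h/∂x = [(+1.5)·(-115) − (+2.5)·(-75)] / -950 = -0.01579
∂h/∂y = [5·(+2.5) − (-5)·(+1.5)] / -950 = -0.02105
Head at (40, -70) = 91.1 + (-0.01579)·(-45) + (-0.02105)·(-220) = 96.44 ft.
That is higher than the 93.6 ft at BH-03, so the point is upgradient.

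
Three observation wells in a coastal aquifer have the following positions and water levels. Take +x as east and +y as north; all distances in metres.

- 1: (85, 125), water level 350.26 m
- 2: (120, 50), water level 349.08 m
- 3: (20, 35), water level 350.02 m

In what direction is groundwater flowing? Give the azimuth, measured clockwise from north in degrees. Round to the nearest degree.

Taking 1 as reference: 2−1 = (35, -75, -1.18); 3−1 = (-65, -90, -0.24).
Determinant of the coordinate differences = 35·(-90) − (-65)·(-75) = -8025.
∂h/∂x = [(-1.18)·(-90) − (-0.24)·(-75)] / -8025 = -0.01099
∂h/∂y = [35·(-0.24) − (-65)·(-1.18)] / -8025 = +0.01060
Flow direction (−∇h) has components (+0.01099 E, -0.01060 N).
Azimuth = atan2(E, N) = atan2(+0.01099, -0.01060) = 134.0° ≈ 134°.

134°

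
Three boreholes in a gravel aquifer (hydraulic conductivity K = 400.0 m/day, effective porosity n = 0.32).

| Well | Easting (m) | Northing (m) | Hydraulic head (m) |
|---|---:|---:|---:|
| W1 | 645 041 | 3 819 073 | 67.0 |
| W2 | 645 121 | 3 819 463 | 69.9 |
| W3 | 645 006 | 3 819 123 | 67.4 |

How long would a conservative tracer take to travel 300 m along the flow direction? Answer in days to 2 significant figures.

32 days

With h = a·x + b·y + c and W1 as origin, the differences give:
  80·a + 390·b = +2.9
  (-35)·a + 50·b = +0.4
Eliminate b (×50 and ×390, subtract): 17650·a = -11.00 → a = ∂h/∂x = -0.0006232
Back-substitute: b = ∂h/∂y = +0.007564.
|∇h| = √(-0.0006232² + 0.007564²) = 0.00759
Seepage velocity v = K·i/n = 400.0 × 0.00759 / 0.32 = 9.488 m/day.
t = 300 / 9.488 = 31.62 days.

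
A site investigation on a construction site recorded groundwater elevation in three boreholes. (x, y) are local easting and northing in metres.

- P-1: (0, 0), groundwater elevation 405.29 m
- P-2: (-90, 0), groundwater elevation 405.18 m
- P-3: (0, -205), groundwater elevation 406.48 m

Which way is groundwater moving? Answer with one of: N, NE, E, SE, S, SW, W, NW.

∂h/∂x = (405.18 − 405.29) / (-90 − 0) = +0.001222
∂h/∂y = (406.48 − 405.29) / (-205 − 0) = -0.005805
Flow = −∇h = (-0.001222 east, +0.005805 north), which points north.

N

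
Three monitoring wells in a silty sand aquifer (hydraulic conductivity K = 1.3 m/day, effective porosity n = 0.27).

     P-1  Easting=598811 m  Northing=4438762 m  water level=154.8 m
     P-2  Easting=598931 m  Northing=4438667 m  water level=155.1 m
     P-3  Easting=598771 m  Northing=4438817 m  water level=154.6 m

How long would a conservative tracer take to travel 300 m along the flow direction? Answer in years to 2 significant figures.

39 years

Taking P-1 as reference: P-2−P-1 = (120, -95, +0.3); P-3−P-1 = (-40, 55, -0.2).
Determinant of the coordinate differences = 120·55 − (-40)·(-95) = 2800.
∂h/∂x = [(+0.3)·55 − (-0.2)·(-95)] / 2800 = -0.0008929
∂h/∂y = [120·(-0.2) − (-40)·(+0.3)] / 2800 = -0.004286
|∇h| = √(-0.0008929² + -0.004286²) = 0.004378
Seepage velocity v = K·i/n = 1.3 × 0.004378 / 0.27 = 0.02108 m/day.
t = 300 / 0.02108 = 1.423e+04 days = 39 years.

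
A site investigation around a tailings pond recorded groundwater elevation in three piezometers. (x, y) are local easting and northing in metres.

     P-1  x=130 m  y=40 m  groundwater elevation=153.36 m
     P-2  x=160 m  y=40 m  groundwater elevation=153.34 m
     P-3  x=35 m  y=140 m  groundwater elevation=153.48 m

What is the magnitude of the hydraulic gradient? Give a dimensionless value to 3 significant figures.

Differences from P-1: to P-2 (Δx, Δy, Δh) = (30, 0, -0.02); to P-3 = (-95, 100, +0.12).
Solve a·Δx + b·Δy = Δh: det = 30·100 − (-95)·0 = 3000.
∂h/∂x = [(-0.02)·100 − (+0.12)·0] / 3000 = -0.0006667
∂h/∂y = [30·(+0.12) − (-95)·(-0.02)] / 3000 = +0.0005667
|∇h| = √(-0.0006667² + 0.0005667²) = 0.000875

0.000875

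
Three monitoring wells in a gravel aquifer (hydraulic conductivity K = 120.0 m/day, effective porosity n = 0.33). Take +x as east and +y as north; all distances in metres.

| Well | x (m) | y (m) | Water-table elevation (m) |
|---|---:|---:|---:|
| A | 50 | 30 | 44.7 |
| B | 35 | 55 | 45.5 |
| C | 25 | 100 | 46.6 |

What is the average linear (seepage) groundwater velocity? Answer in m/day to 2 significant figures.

With h = a·x + b·y + c and A as origin, the differences give:
  (-15)·a + 25·b = +0.8
  (-25)·a + 70·b = +1.9
Eliminate b (×70 and ×25, subtract): -425·a = 8.50 → a = ∂h/∂x = -0.02000
Back-substitute: b = ∂h/∂y = +0.02000.
|∇h| = √(-0.02000² + 0.02000²) = 0.02828
Seepage velocity v = K·i/n = 120.0 × 0.02828 / 0.33 = 10.28 m/day.

10 m/day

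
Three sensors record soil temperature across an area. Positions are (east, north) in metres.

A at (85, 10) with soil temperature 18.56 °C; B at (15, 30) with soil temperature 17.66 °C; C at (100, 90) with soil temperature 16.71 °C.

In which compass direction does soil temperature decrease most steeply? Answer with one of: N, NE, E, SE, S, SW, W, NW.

N

Taking A as reference: B−A = (-70, 20, -0.90); C−A = (15, 80, -1.85).
Determinant of the coordinate differences = (-70)·80 − 15·20 = -5900.
∂T/∂x = [(-0.90)·80 − (-1.85)·20] / -5900 = +0.005932
∂T/∂y = [(-70)·(-1.85) − 15·(-0.90)] / -5900 = -0.02424
Steepest decrease is along −∇f = (-0.005932 E, +0.02424 N) → north.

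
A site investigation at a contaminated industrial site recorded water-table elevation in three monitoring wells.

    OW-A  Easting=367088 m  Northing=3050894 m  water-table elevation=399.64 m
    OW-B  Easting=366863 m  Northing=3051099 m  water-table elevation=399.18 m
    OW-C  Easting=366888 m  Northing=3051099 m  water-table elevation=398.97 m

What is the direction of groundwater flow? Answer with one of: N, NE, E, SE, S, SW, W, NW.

Differences from OW-A: to OW-B (Δx, Δy, Δh) = (-225, 205, -0.46); to OW-C = (-200, 205, -0.67).
Solve a·Δx + b·Δy = Δh: det = (-225)·205 − (-200)·205 = -5125.
∂h/∂x = [(-0.46)·205 − (-0.67)·205] / -5125 = -0.008400
∂h/∂y = [(-225)·(-0.67) − (-200)·(-0.46)] / -5125 = -0.01146
Flow = −∇h = (+0.008400 east, +0.01146 north), which points northeast.

NE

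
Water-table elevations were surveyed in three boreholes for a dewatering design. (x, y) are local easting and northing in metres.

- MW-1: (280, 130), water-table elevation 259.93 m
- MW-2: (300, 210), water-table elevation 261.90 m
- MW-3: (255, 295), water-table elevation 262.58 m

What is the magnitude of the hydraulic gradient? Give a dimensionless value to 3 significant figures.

With h = a·x + b·y + c and MW-1 as origin, the differences give:
  20·a + 80·b = +1.97
  (-25)·a + 165·b = +2.65
Eliminate b (×165 and ×80, subtract): 5300·a = 113.050 → a = ∂h/∂x = +0.02133
Back-substitute: b = ∂h/∂y = +0.01929.
|∇h| = √(0.02133² + 0.01929²) = 0.02876

0.0288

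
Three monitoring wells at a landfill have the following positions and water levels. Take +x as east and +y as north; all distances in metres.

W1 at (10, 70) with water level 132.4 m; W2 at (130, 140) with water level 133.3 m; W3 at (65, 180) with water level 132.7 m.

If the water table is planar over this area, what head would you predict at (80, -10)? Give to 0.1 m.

With h = a·x + b·y + c and W1 as origin, the differences give:
  120·a + 70·b = +0.9
  55·a + 110·b = +0.3
Eliminate b (×110 and ×70, subtract): 9350·a = 78.00 → a = ∂h/∂x = +0.008342
Back-substitute: b = ∂h/∂y = -0.001444.
h(80, -10) = 132.4 + (+0.008342)·(70) + (-0.001444)·(-80) = 132.4 +0.584 +0.116 = 133.099 m.

133.1 m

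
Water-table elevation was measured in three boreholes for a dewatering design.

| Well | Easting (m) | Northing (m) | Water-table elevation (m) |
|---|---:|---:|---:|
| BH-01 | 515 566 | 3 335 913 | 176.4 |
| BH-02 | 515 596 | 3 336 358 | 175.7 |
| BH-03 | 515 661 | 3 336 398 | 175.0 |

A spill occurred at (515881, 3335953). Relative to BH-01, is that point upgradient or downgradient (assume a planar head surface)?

With h = a·x + b·y + c and BH-01 as origin, the differences give:
  30·a + 445·b = -0.7
  95·a + 485·b = -1.4
Eliminate b (×485 and ×445, subtract): -27725·a = 283.50 → a = ∂h/∂x = -0.01023
Back-substitute: b = ∂h/∂y = -0.0008837.
Head at (515881, 3335953) = 176.4 + (-0.01023)·(315) + (-0.0008837)·(40) = 173.14 m.
That is lower than the 176.4 m at BH-01, so the point is downgradient.

downgradient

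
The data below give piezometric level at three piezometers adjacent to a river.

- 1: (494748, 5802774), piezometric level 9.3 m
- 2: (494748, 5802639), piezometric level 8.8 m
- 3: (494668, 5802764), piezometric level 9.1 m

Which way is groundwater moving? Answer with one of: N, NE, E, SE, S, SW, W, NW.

SW

Differences from 1: to 2 (Δx, Δy, Δh) = (0, -135, -0.5); to 3 = (-80, -10, -0.2).
Solve a·Δx + b·Δy = Δh: det = 0·(-10) − (-80)·(-135) = -10800.
∂h/∂x = [(-0.5)·(-10) − (-0.2)·(-135)] / -10800 = +0.002037
∂h/∂y = [0·(-0.2) − (-80)·(-0.5)] / -10800 = +0.003704
Flow = −∇h = (-0.002037 east, -0.003704 north), which points southwest.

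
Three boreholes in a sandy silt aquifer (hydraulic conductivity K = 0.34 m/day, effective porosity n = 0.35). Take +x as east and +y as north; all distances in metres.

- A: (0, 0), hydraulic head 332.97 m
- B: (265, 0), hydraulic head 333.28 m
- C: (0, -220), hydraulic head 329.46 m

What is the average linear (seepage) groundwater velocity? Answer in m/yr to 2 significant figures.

5.7 m/yr

∂h/∂x = (333.28 − 332.97) / (265 − 0) = +0.001170
∂h/∂y = (329.46 − 332.97) / (-220 − 0) = +0.01595
|∇h| = √(0.001170² + 0.01595²) = 0.01599
Seepage velocity v = K·i/n = 0.34 × 0.01599 / 0.35 = 0.01553 m/day = 5.672 m/yr.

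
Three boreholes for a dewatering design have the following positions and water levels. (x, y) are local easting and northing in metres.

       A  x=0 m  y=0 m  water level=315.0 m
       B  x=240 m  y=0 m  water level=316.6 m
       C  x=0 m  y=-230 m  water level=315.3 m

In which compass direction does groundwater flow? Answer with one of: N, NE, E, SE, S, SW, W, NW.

W

∂h/∂x = (316.6 − 315.0) / (240 − 0) = +0.006667
∂h/∂y = (315.3 − 315.0) / (-230 − 0) = -0.001304
Flow = −∇h = (-0.006667 east, +0.001304 north), which points west.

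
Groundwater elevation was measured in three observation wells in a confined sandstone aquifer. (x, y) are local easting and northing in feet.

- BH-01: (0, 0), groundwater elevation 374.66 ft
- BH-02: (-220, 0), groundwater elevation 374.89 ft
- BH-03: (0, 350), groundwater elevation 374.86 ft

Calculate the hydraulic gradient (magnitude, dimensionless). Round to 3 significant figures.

0.00119

∂h/∂x = (374.89 − 374.66) / (-220 − 0) = -0.001045
∂h/∂y = (374.86 − 374.66) / (350 − 0) = +0.0005714
|∇h| = √(-0.001045² + 0.0005714²) = 0.001191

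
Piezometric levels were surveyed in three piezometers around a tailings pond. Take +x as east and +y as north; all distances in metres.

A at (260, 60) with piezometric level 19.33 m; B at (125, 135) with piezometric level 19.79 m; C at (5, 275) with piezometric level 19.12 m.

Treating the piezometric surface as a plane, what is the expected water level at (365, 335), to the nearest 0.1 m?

Taking A as reference: B−A = (-135, 75, +0.46); C−A = (-255, 215, -0.21).
Solve a·Δx + b·Δy = Δh: det = (-135)·215 − (-255)·75 = -9900.
∂h/∂x = [(+0.46)·215 − (-0.21)·75] / -9900 = -0.01158
∂h/∂y = [(-135)·(-0.21) − (-255)·(+0.46)] / -9900 = -0.01471
h(365, 335) = 19.33 + (-0.01158)·(105) + (-0.01471)·(275) = 19.33 -1.216 -4.046 = 14.068 m.

14.1 m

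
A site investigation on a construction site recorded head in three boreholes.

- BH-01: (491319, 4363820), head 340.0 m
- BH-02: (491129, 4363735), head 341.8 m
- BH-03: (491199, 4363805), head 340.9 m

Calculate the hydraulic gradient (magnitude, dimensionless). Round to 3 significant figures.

0.00910

Differences from BH-01: to BH-02 (Δx, Δy, Δh) = (-190, -85, +1.8); to BH-03 = (-120, -15, +0.9).
Solve a·Δx + b·Δy = Δh: det = (-190)·(-15) − (-120)·(-85) = -7350.
∂h/∂x = [(+1.8)·(-15) − (+0.9)·(-85)] / -7350 = -0.006735
∂h/∂y = [(-190)·(+0.9) − (-120)·(+1.8)] / -7350 = -0.006122
|∇h| = √(-0.006735² + -0.006122²) = 0.009102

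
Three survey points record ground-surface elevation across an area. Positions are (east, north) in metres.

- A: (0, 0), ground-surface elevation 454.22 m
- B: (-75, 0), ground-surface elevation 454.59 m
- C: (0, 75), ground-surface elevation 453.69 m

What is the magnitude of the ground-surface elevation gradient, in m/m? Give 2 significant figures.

0.0086 m/m

∂z/∂x = (454.59 − 454.22) / (-75 − 0) = -0.004933
∂z/∂y = (453.69 − 454.22) / (75 − 0) = -0.007067
|∇f| = √(-0.004933² + -0.007067²) = 0.008618 m/m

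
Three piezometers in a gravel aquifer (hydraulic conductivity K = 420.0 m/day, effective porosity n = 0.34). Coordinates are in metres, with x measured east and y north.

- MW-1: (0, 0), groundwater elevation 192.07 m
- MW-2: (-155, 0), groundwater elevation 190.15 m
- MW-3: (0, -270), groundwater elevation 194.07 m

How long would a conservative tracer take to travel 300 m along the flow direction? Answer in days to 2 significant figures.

∂h/∂x = (190.15 − 192.07) / (-155 − 0) = +0.01239
∂h/∂y = (194.07 − 192.07) / (-270 − 0) = -0.007407
|∇h| = √(0.01239² + -0.007407²) = 0.01444
Seepage velocity v = K·i/n = 420.0 × 0.01444 / 0.34 = 17.84 m/day.
t = 300 / 17.84 = 16.82 days.

17 days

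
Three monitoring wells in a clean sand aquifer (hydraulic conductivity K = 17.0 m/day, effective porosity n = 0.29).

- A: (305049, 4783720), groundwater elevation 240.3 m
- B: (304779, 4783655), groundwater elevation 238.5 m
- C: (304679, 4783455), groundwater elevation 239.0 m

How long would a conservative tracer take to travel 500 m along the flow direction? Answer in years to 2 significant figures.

Taking A as reference: B−A = (-270, -65, -1.8); C−A = (-370, -265, -1.3).
Solve a·Δx + b·Δy = Δh: det = (-270)·(-265) − (-370)·(-65) = 47500.
∂h/∂x = [(-1.8)·(-265) − (-1.3)·(-65)] / 47500 = +0.008263
∂h/∂y = [(-270)·(-1.3) − (-370)·(-1.8)] / 47500 = -0.006632
|∇h| = √(0.008263² + -0.006632²) = 0.0106
Seepage velocity v = K·i/n = 17.0 × 0.0106 / 0.29 = 0.6214 m/day.
t = 500 / 0.6214 = 804.6 days = 2.2 years.

2.2 years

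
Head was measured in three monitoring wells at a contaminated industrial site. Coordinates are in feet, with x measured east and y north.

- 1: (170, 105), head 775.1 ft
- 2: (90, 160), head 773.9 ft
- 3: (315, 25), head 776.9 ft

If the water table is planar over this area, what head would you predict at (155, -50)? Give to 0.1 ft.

With h = a·x + b·y + c and 1 as origin, the differences give:
  (-80)·a + 55·b = -1.2
  145·a + (-80)·b = +1.8
Eliminate b (×(-80) and ×55, subtract): -1575·a = -3.00 → a = ∂h/∂x = +0.001905
Back-substitute: b = ∂h/∂y = -0.01905.
h(155, -50) = 775.1 + (+0.001905)·(-15) + (-0.01905)·(-155) = 775.1 -0.029 +2.952 = 778.024 ft.

778.0 ft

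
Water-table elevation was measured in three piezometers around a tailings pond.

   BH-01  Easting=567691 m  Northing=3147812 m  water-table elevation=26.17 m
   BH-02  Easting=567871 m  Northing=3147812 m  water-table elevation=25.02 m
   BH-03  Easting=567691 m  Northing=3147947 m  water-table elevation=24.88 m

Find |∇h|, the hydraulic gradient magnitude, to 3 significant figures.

0.0115

∂h/∂x = (25.02 − 26.17) / (567871 − 567691) = -0.006389
∂h/∂y = (24.88 − 26.17) / (3147947 − 3147812) = -0.009556
|∇h| = √(-0.006389² + -0.009556²) = 0.0115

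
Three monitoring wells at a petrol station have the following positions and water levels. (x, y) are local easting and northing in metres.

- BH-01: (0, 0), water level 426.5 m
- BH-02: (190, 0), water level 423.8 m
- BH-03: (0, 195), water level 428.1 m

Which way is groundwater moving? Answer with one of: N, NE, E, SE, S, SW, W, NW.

SE

∂h/∂x = (423.8 − 426.5) / (190 − 0) = -0.01421
∂h/∂y = (428.1 − 426.5) / (195 − 0) = +0.008205
Flow = −∇h = (+0.01421 east, -0.008205 north), which points southeast.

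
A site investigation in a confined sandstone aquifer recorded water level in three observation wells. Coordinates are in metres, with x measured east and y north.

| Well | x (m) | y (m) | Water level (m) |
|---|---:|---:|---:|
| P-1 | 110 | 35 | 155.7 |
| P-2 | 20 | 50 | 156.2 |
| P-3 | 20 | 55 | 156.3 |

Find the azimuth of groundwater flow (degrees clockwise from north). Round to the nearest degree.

Taking P-1 as reference: P-2−P-1 = (-90, 15, +0.5); P-3−P-1 = (-90, 20, +0.6).
Solve a·Δx + b·Δy = Δh: det = (-90)·20 − (-90)·15 = -450.
∂h/∂x = [(+0.5)·20 − (+0.6)·15] / -450 = -0.002222
∂h/∂y = [(-90)·(+0.6) − (-90)·(+0.5)] / -450 = +0.02000
Flow direction (−∇h) has components (+0.002222 E, -0.02000 N).
Azimuth = atan2(E, N) = atan2(+0.002222, -0.02000) = 173.7° ≈ 174°.

174°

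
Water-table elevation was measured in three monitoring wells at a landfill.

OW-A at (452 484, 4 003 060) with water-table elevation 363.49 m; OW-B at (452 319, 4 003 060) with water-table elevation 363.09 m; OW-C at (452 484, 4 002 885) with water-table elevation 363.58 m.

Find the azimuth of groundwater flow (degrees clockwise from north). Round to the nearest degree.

282°

∂h/∂x = (363.09 − 363.49) / (452319 − 452484) = +0.002424
∂h/∂y = (363.58 − 363.49) / (4002885 − 4003060) = -0.0005143
Flow direction (−∇h) has components (-0.002424 E, +0.0005143 N).
Azimuth = atan2(E, N) = atan2(-0.002424, +0.0005143) = 282.0° ≈ 282°.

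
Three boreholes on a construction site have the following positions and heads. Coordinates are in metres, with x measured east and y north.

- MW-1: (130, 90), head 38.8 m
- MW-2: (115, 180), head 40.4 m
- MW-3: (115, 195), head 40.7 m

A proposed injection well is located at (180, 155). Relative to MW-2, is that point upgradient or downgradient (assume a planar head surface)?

Differences from MW-1: to MW-2 (Δx, Δy, Δh) = (-15, 90, +1.6); to MW-3 = (-15, 105, +1.9).
Solve a·Δx + b·Δy = Δh: det = (-15)·105 − (-15)·90 = -225.
∂h/∂x = [(+1.6)·105 − (+1.9)·90] / -225 = +0.01333
∂h/∂y = [(-15)·(+1.9) − (-15)·(+1.6)] / -225 = +0.02000
Head at (180, 155) = 38.8 + (+0.01333)·(50) + (+0.02000)·(65) = 40.77 m.
That is higher than the 40.4 m at MW-2, so the point is upgradient.

upgradient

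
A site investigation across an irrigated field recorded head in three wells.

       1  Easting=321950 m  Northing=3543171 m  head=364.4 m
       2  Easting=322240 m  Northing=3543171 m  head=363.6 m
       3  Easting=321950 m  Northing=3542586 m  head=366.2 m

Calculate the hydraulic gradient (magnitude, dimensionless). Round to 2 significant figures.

0.0041

∂h/∂x = (363.6 − 364.4) / (322240 − 321950) = -0.002759
∂h/∂y = (366.2 − 364.4) / (3542586 − 3543171) = -0.003077
|∇h| = √(-0.002759² + -0.003077²) = 0.004133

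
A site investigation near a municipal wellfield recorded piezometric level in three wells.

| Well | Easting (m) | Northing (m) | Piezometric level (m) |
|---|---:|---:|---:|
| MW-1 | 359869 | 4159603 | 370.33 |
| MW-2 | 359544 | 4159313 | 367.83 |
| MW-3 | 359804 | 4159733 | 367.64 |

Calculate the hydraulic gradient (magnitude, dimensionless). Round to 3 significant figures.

Differences from MW-1: to MW-2 (Δx, Δy, Δh) = (-325, -290, -2.50); to MW-3 = (-65, 130, -2.69).
Solve a·Δx + b·Δy = Δh: det = (-325)·130 − (-65)·(-290) = -61100.
∂h/∂x = [(-2.50)·130 − (-2.69)·(-290)] / -61100 = +0.01809
∂h/∂y = [(-325)·(-2.69) − (-65)·(-2.50)] / -61100 = -0.01165
|∇h| = √(0.01809² + -0.01165²) = 0.02152

0.0215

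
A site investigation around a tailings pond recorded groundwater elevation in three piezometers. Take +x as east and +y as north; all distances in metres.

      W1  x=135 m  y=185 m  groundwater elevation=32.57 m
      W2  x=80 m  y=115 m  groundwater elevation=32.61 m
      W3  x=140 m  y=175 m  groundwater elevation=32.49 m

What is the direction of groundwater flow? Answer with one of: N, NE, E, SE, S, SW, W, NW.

SE

Differences from W1: to W2 (Δx, Δy, Δh) = (-55, -70, +0.04); to W3 = (5, -10, -0.08).
Determinant of the coordinate differences = (-55)·(-10) − 5·(-70) = 900.
∂h/∂x = [(+0.04)·(-10) − (-0.08)·(-70)] / 900 = -0.006667
∂h/∂y = [(-55)·(-0.08) − 5·(+0.04)] / 900 = +0.004667
Flow = −∇h = (+0.006667 east, -0.004667 north), which points southeast.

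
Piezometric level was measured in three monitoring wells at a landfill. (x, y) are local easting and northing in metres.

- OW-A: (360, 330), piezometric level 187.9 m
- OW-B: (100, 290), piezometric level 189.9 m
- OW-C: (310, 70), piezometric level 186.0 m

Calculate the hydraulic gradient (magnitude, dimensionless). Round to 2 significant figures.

Three-point gradient (reference OW-A): Δ to OW-B = (-260, -40, +2.0), Δ to OW-C = (-50, -260, -1.9).
∂h/∂x = -0.009085, ∂h/∂y = +0.009055 (det = 65600).
|∇h| = √(-0.009085² + 0.009055²) = 0.01283

0.013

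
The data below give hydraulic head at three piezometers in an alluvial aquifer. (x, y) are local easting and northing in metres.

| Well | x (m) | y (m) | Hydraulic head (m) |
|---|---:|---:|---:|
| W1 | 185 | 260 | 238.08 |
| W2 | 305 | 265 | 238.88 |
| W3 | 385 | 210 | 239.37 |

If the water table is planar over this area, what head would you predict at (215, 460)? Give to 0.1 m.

238.4 m

Differences from W1: to W2 (Δx, Δy, Δh) = (120, 5, +0.80); to W3 = (200, -50, +1.29).
Determinant of the coordinate differences = 120·(-50) − 200·5 = -7000.
∂h/∂x = [(+0.80)·(-50) − (+1.29)·5] / -7000 = +0.006636
∂h/∂y = [120·(+1.29) − 200·(+0.80)] / -7000 = +0.0007429
h(215, 460) = 238.08 + (+0.006636)·(30) + (+0.0007429)·(200) = 238.08 +0.199 +0.149 = 238.428 m.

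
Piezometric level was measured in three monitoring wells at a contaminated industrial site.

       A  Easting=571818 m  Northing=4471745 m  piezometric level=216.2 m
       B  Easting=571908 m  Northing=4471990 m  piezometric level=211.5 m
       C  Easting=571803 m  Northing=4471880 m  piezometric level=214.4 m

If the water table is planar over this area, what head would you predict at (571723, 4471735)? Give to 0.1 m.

With h = a·x + b·y + c and A as origin, the differences give:
  90·a + 245·b = -4.7
  (-15)·a + 135·b = -1.8
Eliminate b (×135 and ×245, subtract): 15825·a = -193.50 → a = ∂h/∂x = -0.01223
Back-substitute: b = ∂h/∂y = -0.01469.
h(571723, 4471735) = 216.2 + (-0.01223)·(-95) + (-0.01469)·(-10) = 216.2 +1.162 +0.147 = 217.509 m.

217.5 m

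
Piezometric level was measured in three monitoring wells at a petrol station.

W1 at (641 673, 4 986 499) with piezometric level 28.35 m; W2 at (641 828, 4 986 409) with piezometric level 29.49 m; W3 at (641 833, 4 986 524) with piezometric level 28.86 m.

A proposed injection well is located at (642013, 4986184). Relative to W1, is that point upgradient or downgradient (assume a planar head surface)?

Taking W1 as reference: W2−W1 = (155, -90, +1.14); W3−W1 = (160, 25, +0.51).
Determinant of the coordinate differences = 155·25 − 160·(-90) = 18275.
∂h/∂x = [(+1.14)·25 − (+0.51)·(-90)] / 18275 = +0.004071
∂h/∂y = [155·(+0.51) − 160·(+1.14)] / 18275 = -0.005655
Head at (642013, 4986184) = 28.35 + (+0.004071)·(340) + (-0.005655)·(-315) = 31.52 m.
That is higher than the 28.35 m at W1, so the point is upgradient.

upgradient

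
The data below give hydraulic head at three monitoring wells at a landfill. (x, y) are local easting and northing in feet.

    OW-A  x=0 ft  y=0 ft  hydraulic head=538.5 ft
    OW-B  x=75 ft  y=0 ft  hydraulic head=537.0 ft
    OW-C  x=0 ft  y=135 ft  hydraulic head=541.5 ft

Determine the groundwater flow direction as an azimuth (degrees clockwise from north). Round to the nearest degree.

∂h/∂x = (537.0 − 538.5) / (75 − 0) = -0.02000
∂h/∂y = (541.5 − 538.5) / (135 − 0) = +0.02222
Flow direction (−∇h) has components (+0.02000 E, -0.02222 N).
Azimuth = atan2(E, N) = atan2(+0.02000, -0.02222) = 138.0° ≈ 138°.

138°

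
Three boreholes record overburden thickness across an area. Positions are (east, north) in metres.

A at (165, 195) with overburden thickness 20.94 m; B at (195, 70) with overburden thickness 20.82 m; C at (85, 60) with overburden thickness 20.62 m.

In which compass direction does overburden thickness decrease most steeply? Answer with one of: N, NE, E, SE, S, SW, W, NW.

Three-point gradient (reference A): Δ to B = (30, -125, -0.12), Δ to C = (-80, -135, -0.32).
∂d/∂x = +0.001694, ∂d/∂y = +0.001367 (det = -14050).
Steepest decrease is along −∇f = (-0.001694 E, -0.001367 N) → southwest.

SW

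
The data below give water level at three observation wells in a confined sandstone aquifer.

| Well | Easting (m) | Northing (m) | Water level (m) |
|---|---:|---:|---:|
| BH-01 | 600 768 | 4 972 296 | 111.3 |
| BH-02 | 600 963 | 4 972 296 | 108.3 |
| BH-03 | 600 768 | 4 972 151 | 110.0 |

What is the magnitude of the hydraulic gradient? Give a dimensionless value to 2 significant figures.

∂h/∂x = (108.3 − 111.3) / (600963 − 600768) = -0.01538
∂h/∂y = (110.0 − 111.3) / (4972151 − 4972296) = +0.008966
|∇h| = √(-0.01538² + 0.008966²) = 0.0178

0.018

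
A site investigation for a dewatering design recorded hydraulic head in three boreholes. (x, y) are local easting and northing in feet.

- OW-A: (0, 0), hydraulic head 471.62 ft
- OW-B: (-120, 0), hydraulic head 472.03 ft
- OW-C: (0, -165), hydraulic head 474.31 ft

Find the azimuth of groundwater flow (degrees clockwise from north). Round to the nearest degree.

∂h/∂x = (472.03 − 471.62) / (-120 − 0) = -0.003417
∂h/∂y = (474.31 − 471.62) / (-165 − 0) = -0.01630
Flow direction (−∇h) has components (+0.003417 E, +0.01630 N).
Azimuth = atan2(E, N) = atan2(+0.003417, +0.01630) = 11.8° ≈ 012°.

012°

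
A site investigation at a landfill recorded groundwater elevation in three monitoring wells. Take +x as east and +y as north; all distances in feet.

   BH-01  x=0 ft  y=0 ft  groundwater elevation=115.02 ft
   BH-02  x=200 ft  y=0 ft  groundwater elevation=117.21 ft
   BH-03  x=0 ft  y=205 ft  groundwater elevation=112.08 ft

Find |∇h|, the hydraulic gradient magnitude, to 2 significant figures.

∂h/∂x = (117.21 − 115.02) / (200 − 0) = +0.01095
∂h/∂y = (112.08 − 115.02) / (205 − 0) = -0.01434
|∇h| = √(0.01095² + -0.01434²) = 0.01804

0.018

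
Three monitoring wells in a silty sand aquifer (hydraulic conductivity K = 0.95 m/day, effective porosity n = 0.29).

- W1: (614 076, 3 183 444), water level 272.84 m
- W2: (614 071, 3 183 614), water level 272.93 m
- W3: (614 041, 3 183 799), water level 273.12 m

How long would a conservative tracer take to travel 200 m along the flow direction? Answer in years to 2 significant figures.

Taking W1 as reference: W2−W1 = (-5, 170, +0.09); W3−W1 = (-35, 355, +0.28).
Determinant of the coordinate differences = (-5)·355 − (-35)·170 = 4175.
∂h/∂x = [(+0.09)·355 − (+0.28)·170] / 4175 = -0.003749
∂h/∂y = [(-5)·(+0.28) − (-35)·(+0.09)] / 4175 = +0.0004192
|∇h| = √(-0.003749² + 0.0004192²) = 0.003772
Seepage velocity v = K·i/n = 0.95 × 0.003772 / 0.29 = 0.01236 m/day.
t = 200 / 0.01236 = 1.618e+04 days = 44.3 years.

44 years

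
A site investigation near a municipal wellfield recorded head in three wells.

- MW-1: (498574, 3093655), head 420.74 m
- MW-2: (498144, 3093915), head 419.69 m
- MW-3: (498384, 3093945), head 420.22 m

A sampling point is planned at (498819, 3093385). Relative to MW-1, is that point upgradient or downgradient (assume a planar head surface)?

Taking MW-1 as reference: MW-2−MW-1 = (-430, 260, -1.05); MW-3−MW-1 = (-190, 290, -0.52).
Solve a·Δx + b·Δy = Δh: det = (-430)·290 − (-190)·260 = -75300.
∂h/∂x = [(-1.05)·290 − (-0.52)·260] / -75300 = +0.002248
∂h/∂y = [(-430)·(-0.52) − (-190)·(-1.05)] / -75300 = -0.0003201
Head at (498819, 3093385) = 420.74 + (+0.002248)·(245) + (-0.0003201)·(-270) = 421.38 m.
That is higher than the 420.74 m at MW-1, so the point is upgradient.

upgradient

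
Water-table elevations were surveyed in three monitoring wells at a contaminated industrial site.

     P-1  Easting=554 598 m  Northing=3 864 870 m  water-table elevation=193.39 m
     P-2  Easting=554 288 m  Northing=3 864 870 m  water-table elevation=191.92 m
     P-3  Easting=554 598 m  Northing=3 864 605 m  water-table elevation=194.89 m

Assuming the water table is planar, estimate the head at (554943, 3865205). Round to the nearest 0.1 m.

∂h/∂x = (191.92 − 193.39) / (554288 − 554598) = +0.004742
∂h/∂y = (194.89 − 193.39) / (3864605 − 3864870) = -0.005660
h(554943, 3865205) = 193.39 + (+0.004742)·(345) + (-0.005660)·(335) = 193.39 +1.636 -1.896 = 193.130 m.

193.1 m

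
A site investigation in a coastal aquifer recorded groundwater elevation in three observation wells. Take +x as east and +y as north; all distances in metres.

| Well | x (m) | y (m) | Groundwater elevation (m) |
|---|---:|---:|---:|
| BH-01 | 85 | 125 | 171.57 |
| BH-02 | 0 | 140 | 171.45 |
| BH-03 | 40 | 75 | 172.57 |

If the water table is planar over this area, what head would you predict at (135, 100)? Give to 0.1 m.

171.9 m

Differences from BH-01: to BH-02 (Δx, Δy, Δh) = (-85, 15, -0.12); to BH-03 = (-45, -50, +1.00).
Determinant of the coordinate differences = (-85)·(-50) − (-45)·15 = 4925.
∂h/∂x = [(-0.12)·(-50) − (+1.00)·15] / 4925 = -0.001827
∂h/∂y = [(-85)·(+1.00) − (-45)·(-0.12)] / 4925 = -0.01836
h(135, 100) = 171.57 + (-0.001827)·(50) + (-0.01836)·(-25) = 171.57 -0.091 +0.459 = 171.938 m.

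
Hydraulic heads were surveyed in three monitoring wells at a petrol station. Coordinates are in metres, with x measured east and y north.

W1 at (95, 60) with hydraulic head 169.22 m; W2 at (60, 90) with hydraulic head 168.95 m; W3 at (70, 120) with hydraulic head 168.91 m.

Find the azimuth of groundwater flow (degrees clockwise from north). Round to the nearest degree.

Three-point gradient (reference W1): Δ to W2 = (-35, 30, -0.27), Δ to W3 = (-25, 60, -0.31).
∂h/∂x = +0.005111, ∂h/∂y = -0.003037 (det = -1350).
Flow direction (−∇h) has components (-0.005111 E, +0.003037 N).
Azimuth = atan2(E, N) = atan2(-0.005111, +0.003037) = 300.7° ≈ 301°.

301°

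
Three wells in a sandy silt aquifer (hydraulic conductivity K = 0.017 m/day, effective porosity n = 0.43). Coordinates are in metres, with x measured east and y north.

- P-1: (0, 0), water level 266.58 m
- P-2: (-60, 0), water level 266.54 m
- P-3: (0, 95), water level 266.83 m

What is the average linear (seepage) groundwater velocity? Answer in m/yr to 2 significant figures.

∂h/∂x = (266.54 − 266.58) / (-60 − 0) = +0.0006667
∂h/∂y = (266.83 − 266.58) / (95 − 0) = +0.002632
|∇h| = √(0.0006667² + 0.002632²) = 0.002715
Seepage velocity v = K·i/n = 0.017 × 0.002715 / 0.43 = 0.0001073 m/day = 0.03919 m/yr.

0.039 m/yr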